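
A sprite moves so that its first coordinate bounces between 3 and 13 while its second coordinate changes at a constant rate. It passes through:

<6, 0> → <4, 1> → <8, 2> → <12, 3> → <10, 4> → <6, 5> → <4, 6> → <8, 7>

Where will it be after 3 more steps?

<6, 10>

The first coordinate travels 4 per step and bounces off the walls at 3 and 13.
  step 8: 8 → 12
  step 9: 12 → 10
  step 10: 10 → 6
The second coordinate changes by +1 each step: at step 10 it is 10.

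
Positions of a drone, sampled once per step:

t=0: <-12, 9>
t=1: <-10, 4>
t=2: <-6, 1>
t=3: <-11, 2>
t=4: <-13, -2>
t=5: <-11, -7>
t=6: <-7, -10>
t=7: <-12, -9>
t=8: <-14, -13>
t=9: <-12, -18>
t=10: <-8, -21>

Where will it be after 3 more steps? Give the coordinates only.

Step-to-step displacements: <+2, -5>, <+4, -3>, <-5, +1>, <-2, -4>, <+2, -5>, <+4, -3>, <-5, +1>, <-2, -4>, <+2, -5>, <+4, -3> — a repeating cycle of length 4.
step 11: apply <-5, +1> → <-13, -20>
step 12: apply <-2, -4> → <-15, -24>
step 13: apply <+2, -5> → <-13, -29>

<-13, -29>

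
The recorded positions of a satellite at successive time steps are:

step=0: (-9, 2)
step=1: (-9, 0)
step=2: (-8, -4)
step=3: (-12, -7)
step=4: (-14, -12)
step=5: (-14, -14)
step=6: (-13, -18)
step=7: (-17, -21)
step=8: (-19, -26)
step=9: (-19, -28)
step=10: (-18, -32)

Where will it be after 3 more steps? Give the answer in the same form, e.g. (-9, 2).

The moves between consecutive positions are (+0, -2), (+1, -4), (-4, -3), (-2, -5), (+0, -2), (+1, -4), (-4, -3), (-2, -5), (+0, -2), (+1, -4); they repeat the 4-cycle [(+0, -2), (+1, -4), (-4, -3), (-2, -5)].
step 11: apply (-4, -3) → (-22, -35)
step 12: apply (-2, -5) → (-24, -40)
step 13: apply (+0, -2) → (-24, -42)

(-24, -42)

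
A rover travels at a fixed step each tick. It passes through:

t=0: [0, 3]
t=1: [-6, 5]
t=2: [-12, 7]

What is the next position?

[-18, 9]

Constant displacement of [-6, +2] per step.
step 3: [-12, 7] + [-6, +2] → [-18, 9]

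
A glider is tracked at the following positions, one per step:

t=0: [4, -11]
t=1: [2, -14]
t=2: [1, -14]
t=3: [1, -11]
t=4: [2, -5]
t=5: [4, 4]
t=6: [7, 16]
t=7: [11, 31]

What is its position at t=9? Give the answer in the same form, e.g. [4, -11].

[22, 70]

Successive displacements: [-2, -3], [-1, +0], [+0, +3], [+1, +6], [+2, +9], [+3, +12], [+4, +15] — each changes by [+1, +3].
step 8: [11, 31] + [+5, +18] → [16, 49]
step 9: [16, 49] + [+6, +21] → [22, 70]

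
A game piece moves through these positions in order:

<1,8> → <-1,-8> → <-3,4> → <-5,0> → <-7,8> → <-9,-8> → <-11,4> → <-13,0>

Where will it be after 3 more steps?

<-19,4>

The first coordinate changes by -2 each step, so at step 10 it is 1 + 10·(-2) = -19.
The second coordinate repeats the cycle [8, -8, 4, 0] with period 4; step 10 mod 4 = 2, giving 4.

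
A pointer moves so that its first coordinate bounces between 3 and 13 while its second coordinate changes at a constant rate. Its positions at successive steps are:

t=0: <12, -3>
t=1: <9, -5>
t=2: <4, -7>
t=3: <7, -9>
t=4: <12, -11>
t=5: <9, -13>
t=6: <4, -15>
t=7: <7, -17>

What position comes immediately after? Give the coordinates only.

<12, -19>

The first coordinate travels 5 per step and bounces off the walls at 3 and 13.
  step 8: 7 → 12
The second coordinate changes by -2 each step: at step 8 it is -19.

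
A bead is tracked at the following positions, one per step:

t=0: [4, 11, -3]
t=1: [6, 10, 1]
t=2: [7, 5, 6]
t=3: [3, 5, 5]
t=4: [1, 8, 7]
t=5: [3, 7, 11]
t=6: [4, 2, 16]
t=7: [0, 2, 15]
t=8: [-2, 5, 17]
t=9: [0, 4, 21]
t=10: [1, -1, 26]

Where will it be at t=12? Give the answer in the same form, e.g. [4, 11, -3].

Step-to-step displacements: [+2, -1, +4], [+1, -5, +5], [-4, +0, -1], [-2, +3, +2], [+2, -1, +4], [+1, -5, +5], [-4, +0, -1], [-2, +3, +2], [+2, -1, +4], [+1, -5, +5] — a repeating cycle of length 4.
step 11: apply [-4, +0, -1] → [-3, -1, 25]
step 12: apply [-2, +3, +2] → [-5, 2, 27]

[-5, 2, 27]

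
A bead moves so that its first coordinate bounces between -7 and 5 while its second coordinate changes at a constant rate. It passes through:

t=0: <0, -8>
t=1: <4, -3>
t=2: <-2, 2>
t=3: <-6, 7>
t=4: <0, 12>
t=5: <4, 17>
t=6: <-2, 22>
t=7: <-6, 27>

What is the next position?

The first coordinate travels 6 per step and bounces off the walls at -7 and 5.
  step 8: -6 → 0
The second coordinate changes by +5 each step: at step 8 it is 32.

<0, 32>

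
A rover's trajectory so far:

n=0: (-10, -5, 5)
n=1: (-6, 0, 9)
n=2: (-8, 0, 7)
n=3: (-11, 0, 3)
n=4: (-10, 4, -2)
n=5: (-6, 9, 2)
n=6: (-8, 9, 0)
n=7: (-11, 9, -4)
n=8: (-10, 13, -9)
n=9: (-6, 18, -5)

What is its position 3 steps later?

Differencing gives (+4, +5, +4), (-2, +0, -2), (-3, +0, -4), (+1, +4, -5), (+4, +5, +4), (-2, +0, -2), (-3, +0, -4), (+1, +4, -5), (+4, +5, +4). This is the pattern (+4, +5, +4), (-2, +0, -2), (-3, +0, -4), (+1, +4, -5) repeated.
step 10: apply (-2, +0, -2) → (-8, 18, -7)
step 11: apply (-3, +0, -4) → (-11, 18, -11)
step 12: apply (+1, +4, -5) → (-10, 22, -16)

(-10, 22, -16)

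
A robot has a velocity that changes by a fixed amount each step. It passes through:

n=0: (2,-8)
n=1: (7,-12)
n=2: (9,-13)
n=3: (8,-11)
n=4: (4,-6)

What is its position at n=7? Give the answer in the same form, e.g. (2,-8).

Successive displacements: (+5,-4), (+2,-1), (-1,+2), (-4,+5) — each changes by (-3,+3).
step 5: (4,-6) + (-7,+8) → (-3,2)
step 6: (-3,2) + (-10,+11) → (-13,13)
step 7: (-13,13) + (-13,+14) → (-26,27)

(-26,27)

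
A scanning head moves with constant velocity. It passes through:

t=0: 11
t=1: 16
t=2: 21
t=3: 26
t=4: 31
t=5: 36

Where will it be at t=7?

The position changes by +5 every step.
step 6: 36 + 5 → 41
step 7: 41 + 5 → 46

46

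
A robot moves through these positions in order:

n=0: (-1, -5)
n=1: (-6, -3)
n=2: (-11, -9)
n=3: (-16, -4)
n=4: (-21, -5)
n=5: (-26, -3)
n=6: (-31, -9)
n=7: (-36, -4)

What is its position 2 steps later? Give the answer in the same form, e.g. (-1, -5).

The first coordinate changes by -5 each step, so at step 9 it is -1 + 9·(-5) = -46.
The second coordinate repeats the cycle [-5, -3, -9, -4] with period 4; step 9 mod 4 = 1, giving -3.

(-46, -3)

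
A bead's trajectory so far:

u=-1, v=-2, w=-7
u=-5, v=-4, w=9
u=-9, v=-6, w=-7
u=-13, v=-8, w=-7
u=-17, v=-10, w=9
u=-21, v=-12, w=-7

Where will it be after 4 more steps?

u=-37, v=-20, w=-7

The u coordinate changes by -4 each step, so at step 9 it is -1 + 9·(-4) = -37.
The v coordinate changes by -2 each step, so at step 9 it is -2 + 9·(-2) = -20.
The w coordinate repeats the cycle [-7, 9, -7] with period 3; step 9 mod 3 = 0, giving -7.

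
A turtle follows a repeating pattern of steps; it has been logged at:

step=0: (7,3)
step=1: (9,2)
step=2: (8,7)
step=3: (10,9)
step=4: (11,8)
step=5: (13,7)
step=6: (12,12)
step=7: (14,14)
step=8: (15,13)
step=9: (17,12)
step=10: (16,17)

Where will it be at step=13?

The moves between consecutive positions are (+2,-1), (-1,+5), (+2,+2), (+1,-1), (+2,-1), (-1,+5), (+2,+2), (+1,-1), (+2,-1), (-1,+5); they repeat the 4-cycle [(+2,-1), (-1,+5), (+2,+2), (+1,-1)].
step 11: apply (+2,+2) → (18,19)
step 12: apply (+1,-1) → (19,18)
step 13: apply (+2,-1) → (21,17)

(21,17)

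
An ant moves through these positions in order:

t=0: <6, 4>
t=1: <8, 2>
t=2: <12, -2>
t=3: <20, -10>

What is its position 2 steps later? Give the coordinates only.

<68, -58>

The jumps are <+2, -2>, <+4, -4>, <+8, -8> — a geometric progression with ratio 2.
step 4: <20, -10> + <+16, -16> → <36, -26>
step 5: <36, -26> + <+32, -32> → <68, -58>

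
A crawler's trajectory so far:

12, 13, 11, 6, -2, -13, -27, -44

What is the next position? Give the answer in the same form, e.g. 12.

-64

Taking differences between consecutive positions: +1, -2, -5, -8, -11, -14, -17. These grow by -3 each step.
step 8: -44 − 20 → -64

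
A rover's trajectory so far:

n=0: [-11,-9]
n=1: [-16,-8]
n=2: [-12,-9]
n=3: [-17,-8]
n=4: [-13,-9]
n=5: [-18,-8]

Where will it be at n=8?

[-15,-9]

Differencing gives [-5,+1], [+4,-1], [-5,+1], [+4,-1], [-5,+1]. This is the pattern [-5,+1], [+4,-1] repeated.
step 6: apply [+4,-1] → [-14,-9]
step 7: apply [-5,+1] → [-19,-8]
step 8: apply [+4,-1] → [-15,-9]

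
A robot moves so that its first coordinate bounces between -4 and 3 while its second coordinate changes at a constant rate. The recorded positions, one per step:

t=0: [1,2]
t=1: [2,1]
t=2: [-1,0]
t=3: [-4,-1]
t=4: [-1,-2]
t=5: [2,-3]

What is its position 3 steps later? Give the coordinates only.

The first coordinate travels 3 per step and bounces off the walls at -4 and 3.
  step 6: 2 → 1
  step 7: 1 → -2
  step 8: -2 → -3
The second coordinate changes by -1 each step: at step 8 it is -6.

[-3,-6]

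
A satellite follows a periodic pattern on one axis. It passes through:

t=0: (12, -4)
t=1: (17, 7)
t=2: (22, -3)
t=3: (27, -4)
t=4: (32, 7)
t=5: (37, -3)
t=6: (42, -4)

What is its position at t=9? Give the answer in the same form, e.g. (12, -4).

(57, -4)

First: linear, +5 per step → 57 at step 9.
Second: cycles through -4, 7, -3 every 3 steps. Step 9 lands at position 0 of the cycle → -4.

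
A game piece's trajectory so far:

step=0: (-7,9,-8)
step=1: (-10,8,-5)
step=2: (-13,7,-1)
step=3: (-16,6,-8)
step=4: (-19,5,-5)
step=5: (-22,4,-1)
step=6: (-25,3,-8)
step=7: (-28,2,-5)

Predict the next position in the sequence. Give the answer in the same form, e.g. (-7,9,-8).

(-31,1,-1)

First: linear, -3 per step → -31 at step 8.
Second: linear, -1 per step → 1 at step 8.
Third: cycles through -8, -5, -1 every 3 steps. Step 8 lands at position 2 of the cycle → -1.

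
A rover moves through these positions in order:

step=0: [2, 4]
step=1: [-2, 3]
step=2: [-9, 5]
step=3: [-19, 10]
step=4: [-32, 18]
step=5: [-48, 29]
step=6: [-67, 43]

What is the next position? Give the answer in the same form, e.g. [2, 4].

[-89, 60]

Taking differences between consecutive positions: [-4, -1], [-7, +2], [-10, +5], [-13, +8], [-16, +11], [-19, +14]. These grow by [-3, +3] each step.
step 7: [-67, 43] + [-22, +17] → [-89, 60]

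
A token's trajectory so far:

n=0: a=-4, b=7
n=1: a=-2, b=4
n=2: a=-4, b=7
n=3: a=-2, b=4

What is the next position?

a=-4, b=7

The jumps are (+2,-3), (-2,+3), (+2,-3) — a geometric progression with ratio -1.
step 4: a=-2, b=4 + (-2,+3) → a=-4, b=7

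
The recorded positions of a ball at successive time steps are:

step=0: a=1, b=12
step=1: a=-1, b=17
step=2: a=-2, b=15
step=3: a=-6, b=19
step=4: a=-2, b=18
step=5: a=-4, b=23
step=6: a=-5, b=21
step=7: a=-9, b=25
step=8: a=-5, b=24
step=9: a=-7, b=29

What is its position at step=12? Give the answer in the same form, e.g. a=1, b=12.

The moves between consecutive positions are (-2, +5), (-1, -2), (-4, +4), (+4, -1), (-2, +5), (-1, -2), (-4, +4), (+4, -1), (-2, +5); they repeat the 4-cycle [(-2, +5), (-1, -2), (-4, +4), (+4, -1)].
step 10: apply (-1, -2) → a=-8, b=27
step 11: apply (-4, +4) → a=-12, b=31
step 12: apply (+4, -1) → a=-8, b=30

a=-8, b=30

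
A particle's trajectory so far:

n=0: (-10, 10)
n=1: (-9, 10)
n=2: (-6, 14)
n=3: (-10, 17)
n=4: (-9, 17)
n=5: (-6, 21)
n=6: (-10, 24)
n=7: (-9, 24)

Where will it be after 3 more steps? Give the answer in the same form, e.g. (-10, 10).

(-9, 31)

Step-to-step displacements: (+1, +0), (+3, +4), (-4, +3), (+1, +0), (+3, +4), (-4, +3), (+1, +0) — a repeating cycle of length 3.
step 8: apply (+3, +4) → (-6, 28)
step 9: apply (-4, +3) → (-10, 31)
step 10: apply (+1, +0) → (-9, 31)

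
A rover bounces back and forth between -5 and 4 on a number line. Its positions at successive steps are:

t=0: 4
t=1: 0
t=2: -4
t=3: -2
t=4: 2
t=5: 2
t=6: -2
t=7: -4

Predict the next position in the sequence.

0

The value reflects between -5 and 4, moving 4 per step.
  step 8: -4 → 0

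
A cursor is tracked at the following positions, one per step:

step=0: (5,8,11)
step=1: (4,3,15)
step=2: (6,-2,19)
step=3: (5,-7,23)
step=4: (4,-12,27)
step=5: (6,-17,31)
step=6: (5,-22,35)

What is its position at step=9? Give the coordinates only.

The first coordinate repeats the cycle [5, 4, 6] with period 3; step 9 mod 3 = 0, giving 5.
The second coordinate changes by -5 each step, so at step 9 it is 8 + 9·(-5) = -37.
The third coordinate changes by +4 each step, so at step 9 it is 11 + 9·(4) = 47.

(5,-37,47)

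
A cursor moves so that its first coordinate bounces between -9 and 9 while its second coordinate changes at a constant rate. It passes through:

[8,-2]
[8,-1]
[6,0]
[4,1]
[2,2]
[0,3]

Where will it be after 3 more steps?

The first coordinate travels 2 per step and bounces off the walls at -9 and 9.
  step 6: 0 → -2
  step 7: -2 → -4
  step 8: -4 → -6
The second coordinate changes by +1 each step: at step 8 it is 6.

[-6,6]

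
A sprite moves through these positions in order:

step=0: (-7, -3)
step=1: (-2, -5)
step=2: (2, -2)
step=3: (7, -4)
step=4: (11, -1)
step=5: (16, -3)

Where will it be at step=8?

Differencing gives (+5, -2), (+4, +3), (+5, -2), (+4, +3), (+5, -2). This is the pattern (+5, -2), (+4, +3) repeated.
step 6: apply (+4, +3) → (20, 0)
step 7: apply (+5, -2) → (25, -2)
step 8: apply (+4, +3) → (29, 1)

(29, 1)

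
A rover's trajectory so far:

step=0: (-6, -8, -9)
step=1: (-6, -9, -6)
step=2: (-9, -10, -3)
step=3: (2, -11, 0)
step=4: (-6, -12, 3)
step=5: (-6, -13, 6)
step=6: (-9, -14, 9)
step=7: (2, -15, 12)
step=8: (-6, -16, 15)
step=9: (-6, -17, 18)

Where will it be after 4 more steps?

(-6, -21, 30)

First: cycles through -6, -6, -9, 2 every 4 steps. Step 13 lands at position 1 of the cycle → -6.
Second: linear, -1 per step → -21 at step 13.
Third: linear, +3 per step → 30 at step 13.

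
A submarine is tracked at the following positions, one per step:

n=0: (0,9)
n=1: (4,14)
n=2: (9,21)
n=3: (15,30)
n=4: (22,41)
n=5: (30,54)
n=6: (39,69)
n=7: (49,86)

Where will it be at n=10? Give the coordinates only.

(85,149)

First differences are (+4,+5), (+5,+7), (+6,+9), (+7,+11), (+8,+13), (+9,+15), (+10,+17); their common second difference is (+1,+2) (constant acceleration).
step 8: (49,86) + (+11,+19) → (60,105)
step 9: (60,105) + (+12,+21) → (72,126)
step 10: (72,126) + (+13,+23) → (85,149)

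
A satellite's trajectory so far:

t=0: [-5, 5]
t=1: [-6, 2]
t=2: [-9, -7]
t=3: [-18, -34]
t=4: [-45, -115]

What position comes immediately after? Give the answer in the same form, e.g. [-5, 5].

[-126, -358]

Consecutive displacements [-1, -3], [-3, -9], [-9, -27], [-27, -81] scale by a factor of 3 each step.
step 5: [-45, -115] + [-81, -243] → [-126, -358]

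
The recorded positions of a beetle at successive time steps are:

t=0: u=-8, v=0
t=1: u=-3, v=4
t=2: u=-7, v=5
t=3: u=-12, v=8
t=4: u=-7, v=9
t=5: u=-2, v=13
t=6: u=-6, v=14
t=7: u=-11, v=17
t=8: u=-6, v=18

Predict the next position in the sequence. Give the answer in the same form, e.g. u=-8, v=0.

Step-to-step displacements: (+5,+4), (-4,+1), (-5,+3), (+5,+1), (+5,+4), (-4,+1), (-5,+3), (+5,+1) — a repeating cycle of length 4.
step 9: apply (+5,+4) → u=-1, v=22

u=-1, v=22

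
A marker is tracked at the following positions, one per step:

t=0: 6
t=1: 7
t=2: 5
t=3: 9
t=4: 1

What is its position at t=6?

Consecutive displacements +1, -2, +4, -8 scale by a factor of -2 each step.
step 5: 1 + 16 → 17
step 6: 17 − 32 → -15

-15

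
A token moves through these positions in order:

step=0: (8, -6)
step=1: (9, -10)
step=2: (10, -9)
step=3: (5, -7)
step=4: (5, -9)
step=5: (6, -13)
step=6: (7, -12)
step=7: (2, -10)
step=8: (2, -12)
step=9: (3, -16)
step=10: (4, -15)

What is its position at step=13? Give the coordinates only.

(0, -19)

Differencing gives (+1, -4), (+1, +1), (-5, +2), (+0, -2), (+1, -4), (+1, +1), (-5, +2), (+0, -2), (+1, -4), (+1, +1). This is the pattern (+1, -4), (+1, +1), (-5, +2), (+0, -2) repeated.
step 11: apply (-5, +2) → (-1, -13)
step 12: apply (+0, -2) → (-1, -15)
step 13: apply (+1, -4) → (0, -19)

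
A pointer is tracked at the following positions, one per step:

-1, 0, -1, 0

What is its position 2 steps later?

Step-to-step displacements: +1, -1, +1; each is -1× the previous.
step 4: 0 − 1 → -1
step 5: -1 + 1 → 0

0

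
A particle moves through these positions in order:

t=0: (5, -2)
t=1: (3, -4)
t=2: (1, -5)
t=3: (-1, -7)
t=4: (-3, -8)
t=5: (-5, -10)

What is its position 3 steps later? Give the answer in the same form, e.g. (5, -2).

Step-to-step displacements: (-2, -2), (-2, -1), (-2, -2), (-2, -1), (-2, -2) — a repeating cycle of length 2.
step 6: apply (-2, -1) → (-7, -11)
step 7: apply (-2, -2) → (-9, -13)
step 8: apply (-2, -1) → (-11, -14)

(-11, -14)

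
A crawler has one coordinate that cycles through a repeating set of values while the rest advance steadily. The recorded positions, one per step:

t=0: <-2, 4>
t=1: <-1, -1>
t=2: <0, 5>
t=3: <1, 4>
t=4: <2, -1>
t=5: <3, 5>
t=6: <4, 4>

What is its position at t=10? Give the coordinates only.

<8, -1>

The first coordinate changes by +1 each step, so at step 10 it is -2 + 10·(1) = 8.
The second coordinate repeats the cycle [4, -1, 5] with period 3; step 10 mod 3 = 1, giving -1.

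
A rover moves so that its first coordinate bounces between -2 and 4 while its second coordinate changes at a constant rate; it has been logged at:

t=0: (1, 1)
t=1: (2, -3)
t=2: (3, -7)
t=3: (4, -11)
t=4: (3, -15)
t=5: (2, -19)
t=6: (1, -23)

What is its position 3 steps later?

The first coordinate reflects between -2 and 4, moving 1 per step.
  step 7: 1 → 0
  step 8: 0 → -1
  step 9: -1 → -2
The second coordinate changes by -4 each step: at step 9 it is -35.

(-2, -35)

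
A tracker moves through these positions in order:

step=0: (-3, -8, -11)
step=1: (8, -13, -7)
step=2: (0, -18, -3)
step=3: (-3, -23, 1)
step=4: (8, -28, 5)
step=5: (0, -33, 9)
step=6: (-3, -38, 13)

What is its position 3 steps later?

The first coordinate repeats the cycle [-3, 8, 0] with period 3; step 9 mod 3 = 0, giving -3.
The second coordinate changes by -5 each step, so at step 9 it is -8 + 9·(-5) = -53.
The third coordinate changes by +4 each step, so at step 9 it is -11 + 9·(4) = 25.

(-3, -53, 25)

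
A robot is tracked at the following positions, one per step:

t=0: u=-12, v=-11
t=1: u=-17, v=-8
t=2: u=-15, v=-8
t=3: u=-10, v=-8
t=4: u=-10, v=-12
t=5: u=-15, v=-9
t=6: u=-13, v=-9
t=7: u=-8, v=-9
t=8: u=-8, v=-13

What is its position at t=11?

The moves between consecutive positions are (-5, +3), (+2, +0), (+5, +0), (+0, -4), (-5, +3), (+2, +0), (+5, +0), (+0, -4); they repeat the 4-cycle [(-5, +3), (+2, +0), (+5, +0), (+0, -4)].
step 9: apply (-5, +3) → u=-13, v=-10
step 10: apply (+2, +0) → u=-11, v=-10
step 11: apply (+5, +0) → u=-6, v=-10

u=-6, v=-10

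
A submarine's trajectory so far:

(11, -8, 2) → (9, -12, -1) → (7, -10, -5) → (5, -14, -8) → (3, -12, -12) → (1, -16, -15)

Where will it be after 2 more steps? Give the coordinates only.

(-3, -18, -22)

Differencing gives (-2, -4, -3), (-2, +2, -4), (-2, -4, -3), (-2, +2, -4), (-2, -4, -3). This is the pattern (-2, -4, -3), (-2, +2, -4) repeated.
step 6: apply (-2, +2, -4) → (-1, -14, -19)
step 7: apply (-2, -4, -3) → (-3, -18, -22)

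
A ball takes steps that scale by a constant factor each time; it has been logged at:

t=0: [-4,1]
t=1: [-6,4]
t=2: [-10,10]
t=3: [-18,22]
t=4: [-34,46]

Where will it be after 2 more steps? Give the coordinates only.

[-130,190]

The jumps are [-2,+3], [-4,+6], [-8,+12], [-16,+24] — a geometric progression with ratio 2.
step 5: [-34,46] + [-32,+48] → [-66,94]
step 6: [-66,94] + [-64,+96] → [-130,190]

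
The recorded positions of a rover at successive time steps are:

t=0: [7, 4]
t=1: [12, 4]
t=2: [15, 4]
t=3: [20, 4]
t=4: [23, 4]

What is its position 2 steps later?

The moves between consecutive positions are [+5, +0], [+3, +0], [+5, +0], [+3, +0]; they repeat the 2-cycle [[+5, +0], [+3, +0]].
step 5: apply [+5, +0] → [28, 4]
step 6: apply [+3, +0] → [31, 4]

[31, 4]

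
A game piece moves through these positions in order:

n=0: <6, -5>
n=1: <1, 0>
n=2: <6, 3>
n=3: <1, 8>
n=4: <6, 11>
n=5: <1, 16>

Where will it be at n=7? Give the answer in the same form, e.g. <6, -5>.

The moves between consecutive positions are <-5, +5>, <+5, +3>, <-5, +5>, <+5, +3>, <-5, +5>; they repeat the 2-cycle [<-5, +5>, <+5, +3>].
step 6: apply <+5, +3> → <6, 19>
step 7: apply <-5, +5> → <1, 24>

<1, 24>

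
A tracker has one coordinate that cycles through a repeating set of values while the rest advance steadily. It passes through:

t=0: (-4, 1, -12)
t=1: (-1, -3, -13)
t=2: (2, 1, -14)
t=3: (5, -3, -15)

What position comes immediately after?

The first coordinate changes by +3 each step, so at step 4 it is -4 + 4·(3) = 8.
The second coordinate repeats the cycle [1, -3] with period 2; step 4 mod 2 = 0, giving 1.
The third coordinate changes by -1 each step, so at step 4 it is -12 + 4·(-1) = -16.

(8, 1, -16)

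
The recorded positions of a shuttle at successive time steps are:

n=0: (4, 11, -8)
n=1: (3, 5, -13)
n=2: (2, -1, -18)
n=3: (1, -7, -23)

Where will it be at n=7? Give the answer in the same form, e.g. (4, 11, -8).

The position changes by (-1, -6, -5) every step.
step 4: (1, -7, -23) + (-1, -6, -5) → (0, -13, -28)
step 5: (0, -13, -28) + (-1, -6, -5) → (-1, -19, -33)
step 6: (-1, -19, -33) + (-1, -6, -5) → (-2, -25, -38)
step 7: (-2, -25, -38) + (-1, -6, -5) → (-3, -31, -43)

(-3, -31, -43)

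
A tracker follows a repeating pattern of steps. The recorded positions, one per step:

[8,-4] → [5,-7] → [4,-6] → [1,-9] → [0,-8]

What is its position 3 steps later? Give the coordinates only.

Step-to-step displacements: [-3,-3], [-1,+1], [-3,-3], [-1,+1] — a repeating cycle of length 2.
step 5: apply [-3,-3] → [-3,-11]
step 6: apply [-1,+1] → [-4,-10]
step 7: apply [-3,-3] → [-7,-13]

[-7,-13]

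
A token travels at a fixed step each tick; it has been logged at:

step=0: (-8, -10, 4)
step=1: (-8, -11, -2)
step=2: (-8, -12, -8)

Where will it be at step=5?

The position changes by (+0, -1, -6) every step.
step 3: (-8, -12, -8) + (+0, -1, -6) → (-8, -13, -14)
step 4: (-8, -13, -14) + (+0, -1, -6) → (-8, -14, -20)
step 5: (-8, -14, -20) + (+0, -1, -6) → (-8, -15, -26)

(-8, -15, -26)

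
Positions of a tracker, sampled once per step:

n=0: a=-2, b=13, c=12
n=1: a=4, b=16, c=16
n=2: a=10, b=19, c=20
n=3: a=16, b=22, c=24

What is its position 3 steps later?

a=34, b=31, c=36

The position changes by (+6, +3, +4) every step.
step 4: a=16, b=22, c=24 + (+6, +3, +4) → a=22, b=25, c=28
step 5: a=22, b=25, c=28 + (+6, +3, +4) → a=28, b=28, c=32
step 6: a=28, b=28, c=32 + (+6, +3, +4) → a=34, b=31, c=36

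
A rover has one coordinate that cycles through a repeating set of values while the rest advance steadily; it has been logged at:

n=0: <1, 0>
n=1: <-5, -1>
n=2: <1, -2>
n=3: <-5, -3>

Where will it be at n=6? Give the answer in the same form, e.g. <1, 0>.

<1, -6>

The first coordinate repeats the cycle [1, -5] with period 2; step 6 mod 2 = 0, giving 1.
The second coordinate changes by -1 each step, so at step 6 it is 0 + 6·(-1) = -6.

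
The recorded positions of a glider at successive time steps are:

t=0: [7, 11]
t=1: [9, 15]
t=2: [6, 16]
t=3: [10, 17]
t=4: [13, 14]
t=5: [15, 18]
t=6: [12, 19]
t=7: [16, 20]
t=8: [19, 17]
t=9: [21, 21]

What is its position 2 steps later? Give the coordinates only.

[22, 23]

The moves between consecutive positions are [+2, +4], [-3, +1], [+4, +1], [+3, -3], [+2, +4], [-3, +1], [+4, +1], [+3, -3], [+2, +4]; they repeat the 4-cycle [[+2, +4], [-3, +1], [+4, +1], [+3, -3]].
step 10: apply [-3, +1] → [18, 22]
step 11: apply [+4, +1] → [22, 23]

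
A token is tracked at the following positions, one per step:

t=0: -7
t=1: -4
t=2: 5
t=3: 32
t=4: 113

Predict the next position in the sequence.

356

The jumps are +3, +9, +27, +81 — a geometric progression with ratio 3.
step 5: 113 + 243 → 356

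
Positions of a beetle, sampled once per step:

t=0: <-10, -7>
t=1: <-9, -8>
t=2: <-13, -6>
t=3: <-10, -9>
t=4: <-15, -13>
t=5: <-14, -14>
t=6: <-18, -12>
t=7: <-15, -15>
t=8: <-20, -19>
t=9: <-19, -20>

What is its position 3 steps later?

<-25, -25>

Step-to-step displacements: <+1, -1>, <-4, +2>, <+3, -3>, <-5, -4>, <+1, -1>, <-4, +2>, <+3, -3>, <-5, -4>, <+1, -1> — a repeating cycle of length 4.
step 10: apply <-4, +2> → <-23, -18>
step 11: apply <+3, -3> → <-20, -21>
step 12: apply <-5, -4> → <-25, -25>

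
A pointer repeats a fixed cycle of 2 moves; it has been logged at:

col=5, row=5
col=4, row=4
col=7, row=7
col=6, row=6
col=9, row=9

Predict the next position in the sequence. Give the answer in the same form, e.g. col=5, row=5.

col=8, row=8

Step-to-step displacements: (-1,-1), (+3,+3), (-1,-1), (+3,+3) — a repeating cycle of length 2.
step 5: apply (-1,-1) → col=8, row=8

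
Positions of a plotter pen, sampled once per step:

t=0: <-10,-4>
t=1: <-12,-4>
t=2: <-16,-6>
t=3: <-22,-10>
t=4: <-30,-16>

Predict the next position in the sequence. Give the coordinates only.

Taking differences between consecutive positions: <-2,+0>, <-4,-2>, <-6,-4>, <-8,-6>. These grow by <-2,-2> each step.
step 5: <-30,-16> + <-10,-8> → <-40,-24>

<-40,-24>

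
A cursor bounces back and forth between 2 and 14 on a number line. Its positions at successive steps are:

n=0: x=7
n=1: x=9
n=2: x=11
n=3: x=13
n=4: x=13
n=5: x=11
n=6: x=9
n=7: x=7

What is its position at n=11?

x=5

The value travels 2 per step and bounces off the walls at 2 and 14.
  step 8: 7 → 5
  step 9: 5 → 3
  step 10: 3 → 3
  step 11: 3 → 5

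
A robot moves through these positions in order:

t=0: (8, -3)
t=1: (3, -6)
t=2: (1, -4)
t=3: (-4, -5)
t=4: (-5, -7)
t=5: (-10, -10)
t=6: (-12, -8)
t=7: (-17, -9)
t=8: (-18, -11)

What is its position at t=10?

The moves between consecutive positions are (-5, -3), (-2, +2), (-5, -1), (-1, -2), (-5, -3), (-2, +2), (-5, -1), (-1, -2); they repeat the 4-cycle [(-5, -3), (-2, +2), (-5, -1), (-1, -2)].
step 9: apply (-5, -3) → (-23, -14)
step 10: apply (-2, +2) → (-25, -12)

(-25, -12)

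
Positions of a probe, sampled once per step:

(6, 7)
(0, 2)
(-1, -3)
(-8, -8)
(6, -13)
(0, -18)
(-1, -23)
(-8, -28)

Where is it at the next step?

First: cycles through 6, 0, -1, -8 every 4 steps. Step 8 lands at position 0 of the cycle → 6.
Second: linear, -5 per step → -33 at step 8.

(6, -33)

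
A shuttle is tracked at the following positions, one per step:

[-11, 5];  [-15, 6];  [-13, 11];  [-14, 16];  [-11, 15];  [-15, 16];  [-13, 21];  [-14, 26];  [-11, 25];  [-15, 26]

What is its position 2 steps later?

[-14, 36]

The moves between consecutive positions are [-4, +1], [+2, +5], [-1, +5], [+3, -1], [-4, +1], [+2, +5], [-1, +5], [+3, -1], [-4, +1]; they repeat the 4-cycle [[-4, +1], [+2, +5], [-1, +5], [+3, -1]].
step 10: apply [+2, +5] → [-13, 31]
step 11: apply [-1, +5] → [-14, 36]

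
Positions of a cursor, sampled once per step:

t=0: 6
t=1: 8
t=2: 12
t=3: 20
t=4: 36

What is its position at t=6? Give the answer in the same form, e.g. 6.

Step-to-step displacements: +2, +4, +8, +16; each is 2× the previous.
step 5: 36 + 32 → 68
step 6: 68 + 64 → 132

132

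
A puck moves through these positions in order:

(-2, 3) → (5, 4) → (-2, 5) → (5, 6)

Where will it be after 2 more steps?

(5, 8)

The first coordinate repeats the cycle [-2, 5] with period 2; step 5 mod 2 = 1, giving 5.
The second coordinate changes by +1 each step, so at step 5 it is 3 + 5·(1) = 8.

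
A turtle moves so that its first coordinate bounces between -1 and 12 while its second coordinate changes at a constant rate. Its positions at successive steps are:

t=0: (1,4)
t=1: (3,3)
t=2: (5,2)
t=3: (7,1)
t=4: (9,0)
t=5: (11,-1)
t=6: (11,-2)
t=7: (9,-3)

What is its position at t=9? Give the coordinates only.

(5,-5)

The first coordinate reflects between -1 and 12, moving 2 per step.
  step 8: 9 → 7
  step 9: 7 → 5
The second coordinate changes by -1 each step: at step 9 it is -5.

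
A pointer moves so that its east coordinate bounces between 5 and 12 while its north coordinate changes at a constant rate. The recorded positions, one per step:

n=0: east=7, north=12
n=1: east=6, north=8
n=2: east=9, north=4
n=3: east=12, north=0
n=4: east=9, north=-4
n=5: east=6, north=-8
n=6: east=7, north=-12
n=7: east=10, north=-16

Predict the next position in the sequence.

The east coordinate travels 3 per step and bounces off the walls at 5 and 12.
  step 8: 10 → 11
The north coordinate changes by -4 each step: at step 8 it is -20.

east=11, north=-20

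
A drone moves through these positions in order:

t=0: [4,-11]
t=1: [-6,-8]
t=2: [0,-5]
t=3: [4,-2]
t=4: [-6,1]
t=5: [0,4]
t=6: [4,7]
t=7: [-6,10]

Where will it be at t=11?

The first coordinate repeats the cycle [4, -6, 0] with period 3; step 11 mod 3 = 2, giving 0.
The second coordinate changes by +3 each step, so at step 11 it is -11 + 11·(3) = 22.

[0,22]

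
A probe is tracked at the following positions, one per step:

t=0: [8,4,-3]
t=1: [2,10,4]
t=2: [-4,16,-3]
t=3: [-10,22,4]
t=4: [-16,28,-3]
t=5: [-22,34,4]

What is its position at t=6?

The first coordinate changes by -6 each step, so at step 6 it is 8 + 6·(-6) = -28.
The second coordinate changes by +6 each step, so at step 6 it is 4 + 6·(6) = 40.
The third coordinate repeats the cycle [-3, 4] with period 2; step 6 mod 2 = 0, giving -3.

[-28,40,-3]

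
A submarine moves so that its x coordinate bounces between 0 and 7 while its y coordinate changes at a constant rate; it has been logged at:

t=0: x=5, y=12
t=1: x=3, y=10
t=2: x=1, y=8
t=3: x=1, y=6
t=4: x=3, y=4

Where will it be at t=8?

The x coordinate reflects between 0 and 7, moving 2 per step.
  step 5: 3 → 5
  step 6: 5 → 7
  step 7: 7 → 5
  step 8: 5 → 3
The y coordinate changes by -2 each step: at step 8 it is -4.

x=3, y=-4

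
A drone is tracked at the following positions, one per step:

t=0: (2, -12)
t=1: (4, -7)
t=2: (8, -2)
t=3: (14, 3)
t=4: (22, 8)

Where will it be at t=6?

(44, 18)

Successive displacements: (+2, +5), (+4, +5), (+6, +5), (+8, +5) — each changes by (+2, +0).
step 5: (22, 8) + (+10, +5) → (32, 13)
step 6: (32, 13) + (+12, +5) → (44, 18)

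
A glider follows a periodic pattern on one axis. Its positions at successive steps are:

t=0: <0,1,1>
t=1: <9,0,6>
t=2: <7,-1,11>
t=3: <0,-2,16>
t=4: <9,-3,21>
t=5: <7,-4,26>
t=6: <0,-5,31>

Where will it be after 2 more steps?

<7,-7,41>

First: cycles through 0, 9, 7 every 3 steps. Step 8 lands at position 2 of the cycle → 7.
Second: linear, -1 per step → -7 at step 8.
Third: linear, +5 per step → 41 at step 8.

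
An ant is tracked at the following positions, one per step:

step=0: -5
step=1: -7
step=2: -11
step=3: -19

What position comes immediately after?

Consecutive displacements -2, -4, -8 scale by a factor of 2 each step.
step 4: -19 − 16 → -35

-35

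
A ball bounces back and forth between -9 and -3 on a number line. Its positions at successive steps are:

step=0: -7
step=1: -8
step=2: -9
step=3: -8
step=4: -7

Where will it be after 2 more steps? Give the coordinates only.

-5

The value reflects between -9 and -3, moving 1 per step.
  step 5: -7 → -6
  step 6: -6 → -5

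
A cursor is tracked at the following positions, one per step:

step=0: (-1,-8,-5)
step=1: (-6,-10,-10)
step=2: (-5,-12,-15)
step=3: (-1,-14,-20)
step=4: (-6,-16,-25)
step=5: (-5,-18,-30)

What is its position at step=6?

First: cycles through -1, -6, -5 every 3 steps. Step 6 lands at position 0 of the cycle → -1.
Second: linear, -2 per step → -20 at step 6.
Third: linear, -5 per step → -35 at step 6.

(-1,-20,-35)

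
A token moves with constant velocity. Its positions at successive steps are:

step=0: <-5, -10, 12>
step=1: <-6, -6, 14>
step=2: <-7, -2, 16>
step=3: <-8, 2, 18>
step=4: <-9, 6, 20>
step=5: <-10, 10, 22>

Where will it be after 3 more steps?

The position changes by <-1, +4, +2> every step.
step 6: <-10, 10, 22> + <-1, +4, +2> → <-11, 14, 24>
step 7: <-11, 14, 24> + <-1, +4, +2> → <-12, 18, 26>
step 8: <-12, 18, 26> + <-1, +4, +2> → <-13, 22, 28>

<-13, 22, 28>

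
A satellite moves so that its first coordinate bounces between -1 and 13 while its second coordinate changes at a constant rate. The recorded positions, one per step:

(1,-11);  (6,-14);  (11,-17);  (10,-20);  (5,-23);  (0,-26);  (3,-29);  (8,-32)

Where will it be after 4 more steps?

(0,-44)

The first coordinate reflects between -1 and 13, moving 5 per step.
  step 8: 8 → 13
  step 9: 13 → 8
  step 10: 8 → 3
  step 11: 3 → 0
The second coordinate changes by -3 each step: at step 11 it is -44.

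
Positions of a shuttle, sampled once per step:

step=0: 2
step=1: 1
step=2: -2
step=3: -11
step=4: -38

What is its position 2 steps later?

Step-to-step displacements: -1, -3, -9, -27; each is 3× the previous.
step 5: -38 − 81 → -119
step 6: -119 − 243 → -362

-362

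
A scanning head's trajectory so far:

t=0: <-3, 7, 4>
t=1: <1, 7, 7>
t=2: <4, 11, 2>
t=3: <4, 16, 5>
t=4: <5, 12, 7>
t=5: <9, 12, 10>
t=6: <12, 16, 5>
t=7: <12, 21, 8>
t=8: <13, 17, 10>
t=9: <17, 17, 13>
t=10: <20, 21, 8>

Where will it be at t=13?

Differencing gives <+4, +0, +3>, <+3, +4, -5>, <+0, +5, +3>, <+1, -4, +2>, <+4, +0, +3>, <+3, +4, -5>, <+0, +5, +3>, <+1, -4, +2>, <+4, +0, +3>, <+3, +4, -5>. This is the pattern <+4, +0, +3>, <+3, +4, -5>, <+0, +5, +3>, <+1, -4, +2> repeated.
step 11: apply <+0, +5, +3> → <20, 26, 11>
step 12: apply <+1, -4, +2> → <21, 22, 13>
step 13: apply <+4, +0, +3> → <25, 22, 16>

<25, 22, 16>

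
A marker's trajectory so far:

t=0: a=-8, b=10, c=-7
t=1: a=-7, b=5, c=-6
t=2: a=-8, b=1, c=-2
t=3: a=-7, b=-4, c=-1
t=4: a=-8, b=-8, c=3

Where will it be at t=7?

a=-7, b=-22, c=9

Step-to-step displacements: (+1, -5, +1), (-1, -4, +4), (+1, -5, +1), (-1, -4, +4) — a repeating cycle of length 2.
step 5: apply (+1, -5, +1) → a=-7, b=-13, c=4
step 6: apply (-1, -4, +4) → a=-8, b=-17, c=8
step 7: apply (+1, -5, +1) → a=-7, b=-22, c=9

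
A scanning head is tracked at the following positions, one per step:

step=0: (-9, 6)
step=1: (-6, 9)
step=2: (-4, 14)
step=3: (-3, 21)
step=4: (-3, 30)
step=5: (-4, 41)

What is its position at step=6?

(-6, 54)

Taking differences between consecutive positions: (+3, +3), (+2, +5), (+1, +7), (+0, +9), (-1, +11). These grow by (-1, +2) each step.
step 6: (-4, 41) + (-2, +13) → (-6, 54)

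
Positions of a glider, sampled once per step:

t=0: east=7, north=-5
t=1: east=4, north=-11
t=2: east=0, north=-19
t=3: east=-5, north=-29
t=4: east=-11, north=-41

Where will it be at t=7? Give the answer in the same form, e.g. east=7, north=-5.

east=-35, north=-89

Taking differences between consecutive positions: (-3,-6), (-4,-8), (-5,-10), (-6,-12). These grow by (-1,-2) each step.
step 5: east=-11, north=-41 + (-7,-14) → east=-18, north=-55
step 6: east=-18, north=-55 + (-8,-16) → east=-26, north=-71
step 7: east=-26, north=-71 + (-9,-18) → east=-35, north=-89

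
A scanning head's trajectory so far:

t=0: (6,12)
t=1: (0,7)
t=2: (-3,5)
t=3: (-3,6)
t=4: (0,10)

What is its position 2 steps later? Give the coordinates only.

(15,27)

Taking differences between consecutive positions: (-6,-5), (-3,-2), (+0,+1), (+3,+4). These grow by (+3,+3) each step.
step 5: (0,10) + (+6,+7) → (6,17)
step 6: (6,17) + (+9,+10) → (15,27)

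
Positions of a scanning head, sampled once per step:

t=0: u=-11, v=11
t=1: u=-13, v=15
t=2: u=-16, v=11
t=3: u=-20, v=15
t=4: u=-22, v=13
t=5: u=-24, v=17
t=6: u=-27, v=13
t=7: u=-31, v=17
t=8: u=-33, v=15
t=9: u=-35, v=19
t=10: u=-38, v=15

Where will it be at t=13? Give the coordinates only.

u=-46, v=21

Differencing gives (-2, +4), (-3, -4), (-4, +4), (-2, -2), (-2, +4), (-3, -4), (-4, +4), (-2, -2), (-2, +4), (-3, -4). This is the pattern (-2, +4), (-3, -4), (-4, +4), (-2, -2) repeated.
step 11: apply (-4, +4) → u=-42, v=19
step 12: apply (-2, -2) → u=-44, v=17
step 13: apply (-2, +4) → u=-46, v=21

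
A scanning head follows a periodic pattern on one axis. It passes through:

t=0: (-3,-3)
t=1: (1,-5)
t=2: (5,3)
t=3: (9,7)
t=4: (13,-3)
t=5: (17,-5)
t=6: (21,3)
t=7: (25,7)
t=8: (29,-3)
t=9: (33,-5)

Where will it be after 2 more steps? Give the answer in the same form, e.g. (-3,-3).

The first coordinate changes by +4 each step, so at step 11 it is -3 + 11·(4) = 41.
The second coordinate repeats the cycle [-3, -5, 3, 7] with period 4; step 11 mod 4 = 3, giving 7.

(41,7)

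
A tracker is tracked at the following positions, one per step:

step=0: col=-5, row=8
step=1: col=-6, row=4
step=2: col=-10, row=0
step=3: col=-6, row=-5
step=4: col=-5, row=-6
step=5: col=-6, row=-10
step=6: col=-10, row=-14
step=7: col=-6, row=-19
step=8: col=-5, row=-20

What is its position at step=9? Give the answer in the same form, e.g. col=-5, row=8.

col=-6, row=-24

Step-to-step displacements: (-1, -4), (-4, -4), (+4, -5), (+1, -1), (-1, -4), (-4, -4), (+4, -5), (+1, -1) — a repeating cycle of length 4.
step 9: apply (-1, -4) → col=-6, row=-24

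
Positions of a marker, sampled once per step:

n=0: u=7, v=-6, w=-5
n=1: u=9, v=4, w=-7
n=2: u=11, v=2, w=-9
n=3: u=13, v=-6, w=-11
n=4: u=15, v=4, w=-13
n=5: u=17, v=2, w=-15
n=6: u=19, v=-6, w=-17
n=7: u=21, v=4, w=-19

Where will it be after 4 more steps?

U: linear, +2 per step → 29 at step 11.
V: cycles through -6, 4, 2 every 3 steps. Step 11 lands at position 2 of the cycle → 2.
W: linear, -2 per step → -27 at step 11.

u=29, v=2, w=-27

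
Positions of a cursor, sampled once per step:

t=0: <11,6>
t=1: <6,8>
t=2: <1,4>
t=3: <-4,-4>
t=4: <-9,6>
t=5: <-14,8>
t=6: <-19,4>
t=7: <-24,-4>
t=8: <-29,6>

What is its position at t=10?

<-39,4>

The first coordinate changes by -5 each step, so at step 10 it is 11 + 10·(-5) = -39.
The second coordinate repeats the cycle [6, 8, 4, -4] with period 4; step 10 mod 4 = 2, giving 4.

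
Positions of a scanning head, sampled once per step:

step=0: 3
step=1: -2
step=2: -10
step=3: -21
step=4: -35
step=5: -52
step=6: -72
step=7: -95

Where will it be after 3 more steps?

-182

Successive displacements: -5, -8, -11, -14, -17, -20, -23 — each changes by -3.
step 8: -95 − 26 → -121
step 9: -121 − 29 → -150
step 10: -150 − 32 → -182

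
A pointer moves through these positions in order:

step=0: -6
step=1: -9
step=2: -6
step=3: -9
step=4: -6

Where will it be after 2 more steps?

-6

Consecutive displacements -3, +3, -3, +3 scale by a factor of -1 each step.
step 5: -6 − 3 → -9
step 6: -9 + 3 → -6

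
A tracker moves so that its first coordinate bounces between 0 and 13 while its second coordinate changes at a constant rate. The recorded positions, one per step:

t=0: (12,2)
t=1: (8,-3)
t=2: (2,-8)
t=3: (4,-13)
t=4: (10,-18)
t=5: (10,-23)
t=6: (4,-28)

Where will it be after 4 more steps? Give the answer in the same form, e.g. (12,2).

(6,-48)

The first coordinate travels 6 per step and bounces off the walls at 0 and 13.
  step 7: 4 → 2
  step 8: 2 → 8
  step 9: 8 → 12
  step 10: 12 → 6
The second coordinate changes by -5 each step: at step 10 it is -48.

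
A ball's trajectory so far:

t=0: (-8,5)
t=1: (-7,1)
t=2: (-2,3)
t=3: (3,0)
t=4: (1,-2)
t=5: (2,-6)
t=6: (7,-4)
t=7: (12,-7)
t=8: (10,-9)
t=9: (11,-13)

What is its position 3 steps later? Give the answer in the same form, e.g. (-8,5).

Differencing gives (+1,-4), (+5,+2), (+5,-3), (-2,-2), (+1,-4), (+5,+2), (+5,-3), (-2,-2), (+1,-4). This is the pattern (+1,-4), (+5,+2), (+5,-3), (-2,-2) repeated.
step 10: apply (+5,+2) → (16,-11)
step 11: apply (+5,-3) → (21,-14)
step 12: apply (-2,-2) → (19,-16)

(19,-16)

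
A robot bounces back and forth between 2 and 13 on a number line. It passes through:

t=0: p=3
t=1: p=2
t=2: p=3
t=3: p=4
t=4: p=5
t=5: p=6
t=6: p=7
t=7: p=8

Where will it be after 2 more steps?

The value travels 1 per step and bounces off the walls at 2 and 13.
  step 8: 8 → 9
  step 9: 9 → 10

p=10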